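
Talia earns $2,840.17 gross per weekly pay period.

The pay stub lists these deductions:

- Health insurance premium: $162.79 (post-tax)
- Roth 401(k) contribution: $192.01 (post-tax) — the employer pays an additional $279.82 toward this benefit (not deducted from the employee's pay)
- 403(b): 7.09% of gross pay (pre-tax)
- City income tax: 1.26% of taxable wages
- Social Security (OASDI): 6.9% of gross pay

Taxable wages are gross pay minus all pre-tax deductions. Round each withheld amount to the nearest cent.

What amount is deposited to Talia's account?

403(b): $2,840.17 × 0.0709 = $201.37
Taxable wages = $2,840.17 − $201.37 = $2,638.80
City income tax: $2,638.80 × 0.0126 = $33.25
Social Security (OASDI): $2,840.17 × 0.069 = $195.97
Roth 401(k) contribution: $192.01
Health insurance premium: $162.79
(Employer's $279.82 toward Roth 401(k) contribution is not withheld from the employee.)
Total deductions = $201.37 + $33.25 + $195.97 + $192.01 + $162.79 = $785.39
Net pay = $2,840.17 − $785.39 = $2,054.78

$2,054.78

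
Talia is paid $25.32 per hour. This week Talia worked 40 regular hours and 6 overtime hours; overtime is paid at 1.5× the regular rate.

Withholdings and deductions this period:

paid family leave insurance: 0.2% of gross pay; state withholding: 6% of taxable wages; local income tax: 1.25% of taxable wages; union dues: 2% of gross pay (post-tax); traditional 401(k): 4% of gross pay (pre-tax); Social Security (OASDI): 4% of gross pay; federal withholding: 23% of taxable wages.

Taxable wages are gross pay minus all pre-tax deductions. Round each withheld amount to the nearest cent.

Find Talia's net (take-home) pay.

Regular pay: 40 × $25.32 = $1,012.80
Overtime pay: 6 × $25.32 × 1.5 = $227.88
Gross pay = $1,012.80 + $227.88 = $1,240.68
Traditional 401(k): $1,240.68 × 0.04 = $49.63
Taxable wages = $1,240.68 − $49.63 = $1,191.05
Local income tax: $1,191.05 × 0.0125 = $14.89
State withholding: $1,191.05 × 0.06 = $71.46
Federal withholding: $1,191.05 × 0.23 = $273.94
Social Security (OASDI): $1,240.68 × 0.04 = $49.63
Paid family leave insurance: $1,240.68 × 0.002 = $2.48
Union dues: $1,240.68 × 0.02 = $24.81
Total deductions = $49.63 + $14.89 + $71.46 + $273.94 + $49.63 + $2.48 + $24.81 = $486.84
Net pay = $1,240.68 − $486.84 = $753.84

$753.84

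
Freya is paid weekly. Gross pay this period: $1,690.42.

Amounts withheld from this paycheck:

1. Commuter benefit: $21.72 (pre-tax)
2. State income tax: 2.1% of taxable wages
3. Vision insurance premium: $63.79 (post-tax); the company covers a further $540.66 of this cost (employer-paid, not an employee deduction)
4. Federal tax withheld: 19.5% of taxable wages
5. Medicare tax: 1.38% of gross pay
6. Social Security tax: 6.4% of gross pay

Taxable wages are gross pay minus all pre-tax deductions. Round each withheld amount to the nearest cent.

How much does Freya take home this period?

$1,112.95

Commuter benefit: $21.72
Taxable wages = $1,690.42 − $21.72 = $1,668.70
State income tax: $1,668.70 × 0.021 = $35.04
Federal tax withheld: $1,668.70 × 0.195 = $325.40
Medicare tax: $1,690.42 × 0.0138 = $23.33
Social Security tax: $1,690.42 × 0.064 = $108.19
Vision insurance premium: $63.79
(Employer's $540.66 toward vision insurance premium is not withheld from the employee.)
Total deductions = $21.72 + $35.04 + $325.40 + $23.33 + $108.19 + $63.79 = $577.47
Net pay = $1,690.42 − $577.47 = $1,112.95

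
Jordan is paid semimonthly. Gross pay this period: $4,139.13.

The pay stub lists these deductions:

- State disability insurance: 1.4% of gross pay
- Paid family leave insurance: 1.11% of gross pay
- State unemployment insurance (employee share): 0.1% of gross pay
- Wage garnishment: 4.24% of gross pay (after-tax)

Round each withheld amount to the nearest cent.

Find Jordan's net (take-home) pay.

State unemployment insurance (employee share): $4,139.13 × 0.001 = $4.14
Paid family leave insurance: $4,139.13 × 0.0111 = $45.94
State disability insurance: $4,139.13 × 0.014 = $57.95
Wage garnishment: $4,139.13 × 0.0424 = $175.50
Total deductions = $4.14 + $45.94 + $57.95 + $175.50 = $283.53
Net pay = $4,139.13 − $283.53 = $3,855.60

$3,855.60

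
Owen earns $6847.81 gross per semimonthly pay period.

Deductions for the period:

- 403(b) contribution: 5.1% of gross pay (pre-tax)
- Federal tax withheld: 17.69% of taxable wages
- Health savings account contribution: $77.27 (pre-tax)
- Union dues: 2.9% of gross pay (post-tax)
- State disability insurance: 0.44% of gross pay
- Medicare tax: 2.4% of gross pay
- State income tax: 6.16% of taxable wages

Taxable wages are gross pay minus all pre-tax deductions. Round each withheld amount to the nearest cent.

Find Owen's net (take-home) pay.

$4496.75

Health savings account contribution: $77.27
403(b) contribution: $6847.81 × 0.051 = $349.24
Pre-tax total = $77.27 + $349.24 = $426.51
Taxable wages = $6847.81 − $426.51 = $6421.30
Federal tax withheld: $6421.30 × 0.1769 = $1135.93
State income tax: $6421.30 × 0.0616 = $395.55
Medicare tax: $6847.81 × 0.024 = $164.35
State disability insurance: $6847.81 × 0.0044 = $30.13
Union dues: $6847.81 × 0.029 = $198.59
Total deductions = $77.27 + $349.24 + $1135.93 + $395.55 + $164.35 + $30.13 + $198.59 = $2351.06
Net pay = $6847.81 − $2351.06 = $4496.75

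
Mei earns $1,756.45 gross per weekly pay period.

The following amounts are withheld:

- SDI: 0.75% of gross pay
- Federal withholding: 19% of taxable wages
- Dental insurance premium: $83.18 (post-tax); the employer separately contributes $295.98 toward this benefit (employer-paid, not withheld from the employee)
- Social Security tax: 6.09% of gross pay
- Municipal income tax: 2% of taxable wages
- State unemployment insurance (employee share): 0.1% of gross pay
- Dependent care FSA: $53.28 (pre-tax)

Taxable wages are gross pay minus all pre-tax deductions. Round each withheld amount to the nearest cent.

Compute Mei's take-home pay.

Dependent care FSA: $53.28
Taxable wages = $1,756.45 − $53.28 = $1,703.17
Municipal income tax: $1,703.17 × 0.02 = $34.06
Federal withholding: $1,703.17 × 0.19 = $323.60
State unemployment insurance (employee share): $1,756.45 × 0.001 = $1.76
SDI: $1,756.45 × 0.0075 = $13.17
Social Security tax: $1,756.45 × 0.0609 = $106.97
Dental insurance premium: $83.18
(Employer's $295.98 toward dental insurance premium is not withheld from the employee.)
Total deductions = $53.28 + $34.06 + $323.60 + $1.76 + $13.17 + $106.97 + $83.18 = $616.02
Net pay = $1,756.45 − $616.02 = $1,140.43

$1,140.43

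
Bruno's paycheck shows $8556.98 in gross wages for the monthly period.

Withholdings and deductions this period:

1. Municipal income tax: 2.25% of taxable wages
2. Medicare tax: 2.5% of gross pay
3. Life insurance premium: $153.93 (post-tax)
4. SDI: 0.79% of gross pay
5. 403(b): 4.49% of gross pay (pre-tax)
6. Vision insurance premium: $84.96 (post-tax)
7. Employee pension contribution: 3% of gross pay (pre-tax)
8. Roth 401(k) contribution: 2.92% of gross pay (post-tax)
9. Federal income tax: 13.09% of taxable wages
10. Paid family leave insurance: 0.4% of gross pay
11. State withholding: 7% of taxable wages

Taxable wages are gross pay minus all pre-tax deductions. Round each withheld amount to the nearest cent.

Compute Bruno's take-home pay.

$5343.12

Employee pension contribution: $8556.98 × 0.03 = $256.71
403(b): $8556.98 × 0.0449 = $384.21
Pre-tax total = $256.71 + $384.21 = $640.92
Taxable wages = $8556.98 − $640.92 = $7916.06
State withholding: $7916.06 × 0.07 = $554.12
Municipal income tax: $7916.06 × 0.0225 = $178.11
Federal income tax: $7916.06 × 0.1309 = $1036.21
Medicare tax: $8556.98 × 0.025 = $213.92
SDI: $8556.98 × 0.0079 = $67.60
Paid family leave insurance: $8556.98 × 0.004 = $34.23
Vision insurance premium: $84.96
Life insurance premium: $153.93
Roth 401(k) contribution: $8556.98 × 0.0292 = $249.86
Total deductions = $256.71 + $384.21 + $554.12 + $178.11 + $1036.21 + $213.92 + $67.60 + $34.23 + $84.96 + $153.93 + $249.86 = $3213.86
Net pay = $8556.98 − $3213.86 = $5343.12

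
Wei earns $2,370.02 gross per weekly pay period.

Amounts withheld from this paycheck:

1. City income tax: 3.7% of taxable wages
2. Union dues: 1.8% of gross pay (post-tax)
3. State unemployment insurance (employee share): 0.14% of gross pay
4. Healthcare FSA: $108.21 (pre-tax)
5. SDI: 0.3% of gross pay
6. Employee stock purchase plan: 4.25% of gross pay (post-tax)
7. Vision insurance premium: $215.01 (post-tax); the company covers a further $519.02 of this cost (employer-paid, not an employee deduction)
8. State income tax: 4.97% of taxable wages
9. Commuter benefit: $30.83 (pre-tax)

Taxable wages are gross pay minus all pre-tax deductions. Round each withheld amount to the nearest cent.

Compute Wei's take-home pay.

Healthcare FSA: $108.21
Commuter benefit: $30.83
Pre-tax total = $108.21 + $30.83 = $139.04
Taxable wages = $2,370.02 − $139.04 = $2,230.98
City income tax: $2,230.98 × 0.037 = $82.55
State income tax: $2,230.98 × 0.0497 = $110.88
SDI: $2,370.02 × 0.003 = $7.11
State unemployment insurance (employee share): $2,370.02 × 0.0014 = $3.32
Employee stock purchase plan: $2,370.02 × 0.0425 = $100.73
Union dues: $2,370.02 × 0.018 = $42.66
Vision insurance premium: $215.01
(Employer's $519.02 toward vision insurance premium is not withheld from the employee.)
Total deductions = $108.21 + $30.83 + $82.55 + $110.88 + $7.11 + $3.32 + $100.73 + $42.66 + $215.01 = $701.30
Net pay = $2,370.02 − $701.30 = $1,668.72

$1,668.72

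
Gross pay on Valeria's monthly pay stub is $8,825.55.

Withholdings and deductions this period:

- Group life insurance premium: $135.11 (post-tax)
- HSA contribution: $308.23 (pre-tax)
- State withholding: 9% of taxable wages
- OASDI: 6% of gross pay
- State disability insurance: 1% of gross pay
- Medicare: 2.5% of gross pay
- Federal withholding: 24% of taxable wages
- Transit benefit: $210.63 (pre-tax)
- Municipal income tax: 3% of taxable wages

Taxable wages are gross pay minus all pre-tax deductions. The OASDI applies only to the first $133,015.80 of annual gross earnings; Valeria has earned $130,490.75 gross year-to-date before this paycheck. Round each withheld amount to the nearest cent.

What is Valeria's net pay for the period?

Transit benefit: $210.63
HSA contribution: $308.23
Pre-tax total = $210.63 + $308.23 = $518.86
Taxable wages = $8,825.55 − $518.86 = $8,306.69
Municipal income tax: $8,306.69 × 0.03 = $249.20
Federal withholding: $8,306.69 × 0.24 = $1,993.61
State withholding: $8,306.69 × 0.09 = $747.60
State disability insurance: $8,825.55 × 0.01 = $88.26
OASDI: only $133,015.80 − $130,490.75 = $2,525.05 of this check is subject → $2,525.05 × 0.06 = $151.50
Medicare: $8,825.55 × 0.025 = $220.64
Group life insurance premium: $135.11
Total deductions = $210.63 + $308.23 + $249.20 + $1,993.61 + $747.60 + $88.26 + $151.50 + $220.64 + $135.11 = $4,104.78
Net pay = $8,825.55 − $4,104.78 = $4,720.77

$4,720.77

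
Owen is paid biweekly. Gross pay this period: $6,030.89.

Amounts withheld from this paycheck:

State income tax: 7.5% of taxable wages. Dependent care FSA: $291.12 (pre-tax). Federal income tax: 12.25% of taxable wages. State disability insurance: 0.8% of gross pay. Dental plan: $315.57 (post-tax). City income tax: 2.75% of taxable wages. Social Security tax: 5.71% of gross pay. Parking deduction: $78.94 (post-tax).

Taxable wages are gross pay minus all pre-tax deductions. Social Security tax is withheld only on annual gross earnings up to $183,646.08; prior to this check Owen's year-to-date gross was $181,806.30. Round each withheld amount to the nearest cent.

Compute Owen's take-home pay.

Dependent care FSA: $291.12
Taxable wages = $6,030.89 − $291.12 = $5,739.77
State income tax: $5,739.77 × 0.075 = $430.48
Federal income tax: $5,739.77 × 0.1225 = $703.12
City income tax: $5,739.77 × 0.0275 = $157.84
State disability insurance: $6,030.89 × 0.008 = $48.25
Social Security tax: only $183,646.08 − $181,806.30 = $1,839.78 of this check is subject → $1,839.78 × 0.0571 = $105.05
Parking deduction: $78.94
Dental plan: $315.57
Total deductions = $291.12 + $430.48 + $703.12 + $157.84 + $48.25 + $105.05 + $78.94 + $315.57 = $2,130.37
Net pay = $6,030.89 − $2,130.37 = $3,900.52

$3,900.52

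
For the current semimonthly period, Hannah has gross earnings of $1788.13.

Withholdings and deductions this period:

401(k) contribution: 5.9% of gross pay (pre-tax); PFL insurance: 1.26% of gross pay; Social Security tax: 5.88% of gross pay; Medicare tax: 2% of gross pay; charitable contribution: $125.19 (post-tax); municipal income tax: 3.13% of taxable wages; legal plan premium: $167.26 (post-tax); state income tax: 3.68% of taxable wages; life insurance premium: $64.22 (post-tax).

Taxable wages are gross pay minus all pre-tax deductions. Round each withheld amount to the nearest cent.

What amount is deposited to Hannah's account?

$1047.94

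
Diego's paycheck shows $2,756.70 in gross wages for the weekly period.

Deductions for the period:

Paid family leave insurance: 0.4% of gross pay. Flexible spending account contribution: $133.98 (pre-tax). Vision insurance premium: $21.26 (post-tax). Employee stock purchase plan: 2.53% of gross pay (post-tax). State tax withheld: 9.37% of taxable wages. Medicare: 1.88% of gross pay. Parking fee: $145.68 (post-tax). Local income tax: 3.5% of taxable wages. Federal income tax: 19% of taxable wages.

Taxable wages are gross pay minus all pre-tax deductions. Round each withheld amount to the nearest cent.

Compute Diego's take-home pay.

$1,487.31

Flexible spending account contribution: $133.98
Taxable wages = $2,756.70 − $133.98 = $2,622.72
Local income tax: $2,622.72 × 0.035 = $91.80
State tax withheld: $2,622.72 × 0.0937 = $245.75
Federal income tax: $2,622.72 × 0.19 = $498.32
Paid family leave insurance: $2,756.70 × 0.004 = $11.03
Medicare: $2,756.70 × 0.0188 = $51.83
Employee stock purchase plan: $2,756.70 × 0.0253 = $69.74
Parking fee: $145.68
Vision insurance premium: $21.26
Total deductions = $133.98 + $91.80 + $245.75 + $498.32 + $11.03 + $51.83 + $69.74 + $145.68 + $21.26 = $1,269.39
Net pay = $2,756.70 − $1,269.39 = $1,487.31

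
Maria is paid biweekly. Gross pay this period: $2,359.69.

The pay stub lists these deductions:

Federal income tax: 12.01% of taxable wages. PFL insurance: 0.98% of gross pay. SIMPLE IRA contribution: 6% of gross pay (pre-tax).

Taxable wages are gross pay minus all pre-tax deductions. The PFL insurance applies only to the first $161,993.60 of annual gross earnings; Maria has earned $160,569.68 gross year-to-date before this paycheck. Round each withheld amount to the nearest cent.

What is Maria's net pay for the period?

$1,937.76

SIMPLE IRA contribution: $2,359.69 × 0.06 = $141.58
Taxable wages = $2,359.69 − $141.58 = $2,218.11
Federal income tax: $2,218.11 × 0.1201 = $266.40
PFL insurance: only $161,993.60 − $160,569.68 = $1,423.92 of this check is subject → $1,423.92 × 0.0098 = $13.95
Total deductions = $141.58 + $266.40 + $13.95 = $421.93
Net pay = $2,359.69 − $421.93 = $1,937.76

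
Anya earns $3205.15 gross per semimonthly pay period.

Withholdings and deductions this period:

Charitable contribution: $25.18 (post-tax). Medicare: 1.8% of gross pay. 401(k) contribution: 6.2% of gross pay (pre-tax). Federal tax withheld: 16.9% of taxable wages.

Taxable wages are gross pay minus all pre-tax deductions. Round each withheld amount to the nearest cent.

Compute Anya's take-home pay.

401(k) contribution: $3205.15 × 0.062 = $198.72
Taxable wages = $3205.15 − $198.72 = $3006.43
Federal tax withheld: $3006.43 × 0.169 = $508.09
Medicare: $3205.15 × 0.018 = $57.69
Charitable contribution: $25.18
Total deductions = $198.72 + $508.09 + $57.69 + $25.18 = $789.68
Net pay = $3205.15 − $789.68 = $2415.47

$2415.47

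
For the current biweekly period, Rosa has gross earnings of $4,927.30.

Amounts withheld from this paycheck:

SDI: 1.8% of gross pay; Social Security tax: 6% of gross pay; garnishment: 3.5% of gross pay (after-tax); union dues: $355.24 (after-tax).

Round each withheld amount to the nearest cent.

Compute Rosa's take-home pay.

Social Security tax: $4,927.30 × 0.06 = $295.64
SDI: $4,927.30 × 0.018 = $88.69
Garnishment: $4,927.30 × 0.035 = $172.46
Union dues: $355.24
Total deductions = $295.64 + $88.69 + $172.46 + $355.24 = $912.03
Net pay = $4,927.30 − $912.03 = $4,015.27

$4,015.27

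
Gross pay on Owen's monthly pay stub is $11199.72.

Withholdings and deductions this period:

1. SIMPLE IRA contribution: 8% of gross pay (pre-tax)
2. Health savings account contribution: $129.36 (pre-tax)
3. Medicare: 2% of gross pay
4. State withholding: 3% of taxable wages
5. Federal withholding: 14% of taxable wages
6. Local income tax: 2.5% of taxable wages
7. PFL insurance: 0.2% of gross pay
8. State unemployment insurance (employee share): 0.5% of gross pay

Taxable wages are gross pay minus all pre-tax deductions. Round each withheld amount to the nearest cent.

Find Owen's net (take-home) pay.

Health savings account contribution: $129.36
SIMPLE IRA contribution: $11199.72 × 0.08 = $895.98
Pre-tax total = $129.36 + $895.98 = $1025.34
Taxable wages = $11199.72 − $1025.34 = $10174.38
Local income tax: $10174.38 × 0.025 = $254.36
Federal withholding: $10174.38 × 0.14 = $1424.41
State withholding: $10174.38 × 0.03 = $305.23
State unemployment insurance (employee share): $11199.72 × 0.005 = $56.00
Medicare: $11199.72 × 0.02 = $223.99
PFL insurance: $11199.72 × 0.002 = $22.40
Total deductions = $129.36 + $895.98 + $254.36 + $1424.41 + $305.23 + $56.00 + $223.99 + $22.40 = $3311.73
Net pay = $11199.72 − $3311.73 = $7887.99

$7887.99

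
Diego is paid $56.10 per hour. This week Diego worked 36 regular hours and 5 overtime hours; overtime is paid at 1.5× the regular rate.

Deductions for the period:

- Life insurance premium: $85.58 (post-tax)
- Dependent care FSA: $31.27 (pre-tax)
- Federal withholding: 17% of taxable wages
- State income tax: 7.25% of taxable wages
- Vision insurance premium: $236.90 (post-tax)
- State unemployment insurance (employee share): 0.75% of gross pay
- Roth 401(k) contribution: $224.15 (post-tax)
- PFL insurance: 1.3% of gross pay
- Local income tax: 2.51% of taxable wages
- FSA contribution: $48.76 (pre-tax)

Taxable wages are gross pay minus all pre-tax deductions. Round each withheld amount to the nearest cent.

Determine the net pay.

$1132.06

Regular pay: 36 × $56.10 = $2019.60
Overtime pay: 5 × $56.10 × 1.5 = $420.75
Gross pay = $2019.60 + $420.75 = $2440.35
FSA contribution: $48.76
Dependent care FSA: $31.27
Pre-tax total = $48.76 + $31.27 = $80.03
Taxable wages = $2440.35 − $80.03 = $2360.32
State income tax: $2360.32 × 0.0725 = $171.12
Federal withholding: $2360.32 × 0.17 = $401.25
Local income tax: $2360.32 × 0.0251 = $59.24
State unemployment insurance (employee share): $2440.35 × 0.0075 = $18.30
PFL insurance: $2440.35 × 0.013 = $31.72
Roth 401(k) contribution: $224.15
Vision insurance premium: $236.90
Life insurance premium: $85.58
Total deductions = $48.76 + $31.27 + $171.12 + $401.25 + $59.24 + $18.30 + $31.72 + $224.15 + $236.90 + $85.58 = $1308.29
Net pay = $2440.35 − $1308.29 = $1132.06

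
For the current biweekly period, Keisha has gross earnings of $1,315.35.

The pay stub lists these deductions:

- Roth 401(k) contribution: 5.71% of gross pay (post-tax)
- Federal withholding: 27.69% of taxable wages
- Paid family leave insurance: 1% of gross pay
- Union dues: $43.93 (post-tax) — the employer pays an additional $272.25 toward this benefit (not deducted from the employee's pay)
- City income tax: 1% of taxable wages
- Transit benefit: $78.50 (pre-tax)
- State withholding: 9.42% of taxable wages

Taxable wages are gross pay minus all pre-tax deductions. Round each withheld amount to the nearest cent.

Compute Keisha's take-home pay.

Transit benefit: $78.50
Taxable wages = $1,315.35 − $78.50 = $1,236.85
City income tax: $1,236.85 × 0.01 = $12.37
Federal withholding: $1,236.85 × 0.2769 = $342.48
State withholding: $1,236.85 × 0.0942 = $116.51
Paid family leave insurance: $1,315.35 × 0.01 = $13.15
Roth 401(k) contribution: $1,315.35 × 0.0571 = $75.11
Union dues: $43.93
(Employer's $272.25 toward union dues is not withheld from the employee.)
Total deductions = $78.50 + $12.37 + $342.48 + $116.51 + $13.15 + $75.11 + $43.93 = $682.05
Net pay = $1,315.35 − $682.05 = $633.30

$633.30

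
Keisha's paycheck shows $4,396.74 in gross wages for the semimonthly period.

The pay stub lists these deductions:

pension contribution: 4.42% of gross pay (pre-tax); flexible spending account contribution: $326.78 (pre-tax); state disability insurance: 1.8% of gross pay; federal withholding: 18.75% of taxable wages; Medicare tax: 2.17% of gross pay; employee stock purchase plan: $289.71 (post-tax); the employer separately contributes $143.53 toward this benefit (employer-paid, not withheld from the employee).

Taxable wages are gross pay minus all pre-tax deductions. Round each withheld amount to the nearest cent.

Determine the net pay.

$2,684.68

Flexible spending account contribution: $326.78
Pension contribution: $4,396.74 × 0.0442 = $194.34
Pre-tax total = $326.78 + $194.34 = $521.12
Taxable wages = $4,396.74 − $521.12 = $3,875.62
Federal withholding: $3,875.62 × 0.1875 = $726.68
Medicare tax: $4,396.74 × 0.0217 = $95.41
State disability insurance: $4,396.74 × 0.018 = $79.14
Employee stock purchase plan: $289.71
(Employer's $143.53 toward employee stock purchase plan is not withheld from the employee.)
Total deductions = $326.78 + $194.34 + $726.68 + $95.41 + $79.14 + $289.71 = $1,712.06
Net pay = $4,396.74 − $1,712.06 = $2,684.68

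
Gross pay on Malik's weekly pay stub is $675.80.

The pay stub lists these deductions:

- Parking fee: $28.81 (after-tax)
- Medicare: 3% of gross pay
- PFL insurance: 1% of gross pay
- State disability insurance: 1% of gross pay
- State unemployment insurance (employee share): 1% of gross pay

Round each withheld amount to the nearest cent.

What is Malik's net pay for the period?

State unemployment insurance (employee share): $675.80 × 0.01 = $6.76
PFL insurance: $675.80 × 0.01 = $6.76
Medicare: $675.80 × 0.03 = $20.27
State disability insurance: $675.80 × 0.01 = $6.76
Parking fee: $28.81
Total deductions = $6.76 + $6.76 + $20.27 + $6.76 + $28.81 = $69.36
Net pay = $675.80 − $69.36 = $606.44

$606.44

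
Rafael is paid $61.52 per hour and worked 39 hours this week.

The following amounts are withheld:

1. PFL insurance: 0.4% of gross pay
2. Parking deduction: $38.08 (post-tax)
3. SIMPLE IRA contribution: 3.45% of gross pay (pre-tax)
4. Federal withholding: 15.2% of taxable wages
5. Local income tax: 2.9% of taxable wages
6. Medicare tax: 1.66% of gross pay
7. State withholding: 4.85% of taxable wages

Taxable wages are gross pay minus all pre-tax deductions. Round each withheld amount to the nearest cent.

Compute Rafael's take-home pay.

$1,697.35

Gross pay: 39 × $61.52 = $2,399.28
SIMPLE IRA contribution: $2,399.28 × 0.0345 = $82.78
Taxable wages = $2,399.28 − $82.78 = $2,316.50
Local income tax: $2,316.50 × 0.029 = $67.18
Federal withholding: $2,316.50 × 0.152 = $352.11
State withholding: $2,316.50 × 0.0485 = $112.35
Medicare tax: $2,399.28 × 0.0166 = $39.83
PFL insurance: $2,399.28 × 0.004 = $9.60
Parking deduction: $38.08
Total deductions = $82.78 + $67.18 + $352.11 + $112.35 + $39.83 + $9.60 + $38.08 = $701.93
Net pay = $2,399.28 − $701.93 = $1,697.35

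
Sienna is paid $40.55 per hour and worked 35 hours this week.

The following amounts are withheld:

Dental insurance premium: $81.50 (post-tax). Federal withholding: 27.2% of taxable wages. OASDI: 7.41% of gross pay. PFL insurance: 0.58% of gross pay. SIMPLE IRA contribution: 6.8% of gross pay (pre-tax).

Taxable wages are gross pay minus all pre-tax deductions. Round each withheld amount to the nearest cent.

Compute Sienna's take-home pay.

Gross pay: 35 × $40.55 = $1,419.25
SIMPLE IRA contribution: $1,419.25 × 0.068 = $96.51
Taxable wages = $1,419.25 − $96.51 = $1,322.74
Federal withholding: $1,322.74 × 0.272 = $359.79
OASDI: $1,419.25 × 0.0741 = $105.17
PFL insurance: $1,419.25 × 0.0058 = $8.23
Dental insurance premium: $81.50
Total deductions = $96.51 + $359.79 + $105.17 + $8.23 + $81.50 = $651.20
Net pay = $1,419.25 − $651.20 = $768.05

$768.05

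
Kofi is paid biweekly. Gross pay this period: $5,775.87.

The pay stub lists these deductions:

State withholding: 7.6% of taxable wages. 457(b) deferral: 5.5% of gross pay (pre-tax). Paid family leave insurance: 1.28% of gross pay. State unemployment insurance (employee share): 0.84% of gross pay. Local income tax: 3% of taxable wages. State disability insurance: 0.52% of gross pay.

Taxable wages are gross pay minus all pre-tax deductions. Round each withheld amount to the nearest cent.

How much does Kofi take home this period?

$4,727.15

457(b) deferral: $5,775.87 × 0.055 = $317.67
Taxable wages = $5,775.87 − $317.67 = $5,458.20
Local income tax: $5,458.20 × 0.03 = $163.75
State withholding: $5,458.20 × 0.076 = $414.82
State unemployment insurance (employee share): $5,775.87 × 0.0084 = $48.52
State disability insurance: $5,775.87 × 0.0052 = $30.03
Paid family leave insurance: $5,775.87 × 0.0128 = $73.93
Total deductions = $317.67 + $163.75 + $414.82 + $48.52 + $30.03 + $73.93 = $1,048.72
Net pay = $5,775.87 − $1,048.72 = $4,727.15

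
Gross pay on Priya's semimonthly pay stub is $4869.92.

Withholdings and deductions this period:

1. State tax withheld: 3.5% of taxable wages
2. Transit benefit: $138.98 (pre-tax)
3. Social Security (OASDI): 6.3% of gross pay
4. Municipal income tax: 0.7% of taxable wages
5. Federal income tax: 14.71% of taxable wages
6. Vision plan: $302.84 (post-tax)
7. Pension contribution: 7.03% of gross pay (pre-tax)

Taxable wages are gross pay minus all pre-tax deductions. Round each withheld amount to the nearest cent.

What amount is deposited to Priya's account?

Pension contribution: $4869.92 × 0.0703 = $342.36
Transit benefit: $138.98
Pre-tax total = $342.36 + $138.98 = $481.34
Taxable wages = $4869.92 − $481.34 = $4388.58
Municipal income tax: $4388.58 × 0.007 = $30.72
State tax withheld: $4388.58 × 0.035 = $153.60
Federal income tax: $4388.58 × 0.1471 = $645.56
Social Security (OASDI): $4869.92 × 0.063 = $306.80
Vision plan: $302.84
Total deductions = $342.36 + $138.98 + $30.72 + $153.60 + $645.56 + $306.80 + $302.84 = $1920.86
Net pay = $4869.92 − $1920.86 = $2949.06

$2949.06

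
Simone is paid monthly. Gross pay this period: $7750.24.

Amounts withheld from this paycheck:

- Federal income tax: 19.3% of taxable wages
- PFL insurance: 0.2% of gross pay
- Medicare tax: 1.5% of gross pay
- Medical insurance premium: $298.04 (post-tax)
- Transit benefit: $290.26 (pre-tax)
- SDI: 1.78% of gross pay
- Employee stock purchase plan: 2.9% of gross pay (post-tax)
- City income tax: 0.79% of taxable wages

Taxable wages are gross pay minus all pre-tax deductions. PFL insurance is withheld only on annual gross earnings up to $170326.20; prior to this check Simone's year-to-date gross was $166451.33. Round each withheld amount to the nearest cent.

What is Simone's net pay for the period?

$5176.52

Transit benefit: $290.26
Taxable wages = $7750.24 − $290.26 = $7459.98
City income tax: $7459.98 × 0.0079 = $58.93
Federal income tax: $7459.98 × 0.193 = $1439.78
SDI: $7750.24 × 0.0178 = $137.95
Medicare tax: $7750.24 × 0.015 = $116.25
PFL insurance: only $170326.20 − $166451.33 = $3874.87 of this check is subject → $3874.87 × 0.002 = $7.75
Medical insurance premium: $298.04
Employee stock purchase plan: $7750.24 × 0.029 = $224.76
Total deductions = $290.26 + $58.93 + $1439.78 + $137.95 + $116.25 + $7.75 + $298.04 + $224.76 = $2573.72
Net pay = $7750.24 − $2573.72 = $5176.52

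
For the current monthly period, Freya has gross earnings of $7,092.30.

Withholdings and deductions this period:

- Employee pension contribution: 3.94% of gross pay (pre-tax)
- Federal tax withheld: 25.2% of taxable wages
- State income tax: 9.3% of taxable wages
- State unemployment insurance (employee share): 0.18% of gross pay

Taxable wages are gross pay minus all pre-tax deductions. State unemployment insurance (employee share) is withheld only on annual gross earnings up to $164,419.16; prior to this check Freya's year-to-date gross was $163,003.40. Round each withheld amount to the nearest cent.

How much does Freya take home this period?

$4,459.87

Employee pension contribution: $7,092.30 × 0.0394 = $279.44
Taxable wages = $7,092.30 − $279.44 = $6,812.86
State income tax: $6,812.86 × 0.093 = $633.60
Federal tax withheld: $6,812.86 × 0.252 = $1,716.84
State unemployment insurance (employee share): only $164,419.16 − $163,003.40 = $1,415.76 of this check is subject → $1,415.76 × 0.0018 = $2.55
Total deductions = $279.44 + $633.60 + $1,716.84 + $2.55 = $2,632.43
Net pay = $7,092.30 − $2,632.43 = $4,459.87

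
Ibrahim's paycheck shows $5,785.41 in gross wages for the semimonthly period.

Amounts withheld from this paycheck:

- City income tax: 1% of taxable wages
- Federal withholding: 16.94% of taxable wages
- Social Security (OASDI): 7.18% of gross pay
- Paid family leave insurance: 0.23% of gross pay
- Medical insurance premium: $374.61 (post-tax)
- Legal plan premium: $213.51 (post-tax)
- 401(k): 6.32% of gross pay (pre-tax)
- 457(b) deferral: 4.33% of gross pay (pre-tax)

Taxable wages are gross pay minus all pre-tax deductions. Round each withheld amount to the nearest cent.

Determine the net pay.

457(b) deferral: $5,785.41 × 0.0433 = $250.51
401(k): $5,785.41 × 0.0632 = $365.64
Pre-tax total = $250.51 + $365.64 = $616.15
Taxable wages = $5,785.41 − $616.15 = $5,169.26
City income tax: $5,169.26 × 0.01 = $51.69
Federal withholding: $5,169.26 × 0.1694 = $875.67
Social Security (OASDI): $5,785.41 × 0.0718 = $415.39
Paid family leave insurance: $5,785.41 × 0.0023 = $13.31
Medical insurance premium: $374.61
Legal plan premium: $213.51
Total deductions = $250.51 + $365.64 + $51.69 + $875.67 + $415.39 + $13.31 + $374.61 + $213.51 = $2,560.33
Net pay = $5,785.41 − $2,560.33 = $3,225.08

$3,225.08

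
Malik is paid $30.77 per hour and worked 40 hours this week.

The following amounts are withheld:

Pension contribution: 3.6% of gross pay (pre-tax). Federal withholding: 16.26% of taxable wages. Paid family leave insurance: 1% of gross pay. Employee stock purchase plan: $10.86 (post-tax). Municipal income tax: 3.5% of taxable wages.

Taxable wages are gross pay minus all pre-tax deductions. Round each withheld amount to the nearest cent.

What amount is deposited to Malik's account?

Gross pay: 40 × $30.77 = $1230.80
Pension contribution: $1230.80 × 0.036 = $44.31
Taxable wages = $1230.80 − $44.31 = $1186.49
Federal withholding: $1186.49 × 0.1626 = $192.92
Municipal income tax: $1186.49 × 0.035 = $41.53
Paid family leave insurance: $1230.80 × 0.01 = $12.31
Employee stock purchase plan: $10.86
Total deductions = $44.31 + $192.92 + $41.53 + $12.31 + $10.86 = $301.93
Net pay = $1230.80 − $301.93 = $928.87

$928.87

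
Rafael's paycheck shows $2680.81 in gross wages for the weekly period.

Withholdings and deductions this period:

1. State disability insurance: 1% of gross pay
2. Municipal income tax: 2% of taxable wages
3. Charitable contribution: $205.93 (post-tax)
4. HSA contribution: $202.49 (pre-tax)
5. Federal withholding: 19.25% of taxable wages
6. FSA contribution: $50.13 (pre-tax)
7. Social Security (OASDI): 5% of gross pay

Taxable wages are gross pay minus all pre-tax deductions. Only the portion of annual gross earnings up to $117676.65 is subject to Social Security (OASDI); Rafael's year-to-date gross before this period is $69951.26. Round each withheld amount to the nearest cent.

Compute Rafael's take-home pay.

$1545.42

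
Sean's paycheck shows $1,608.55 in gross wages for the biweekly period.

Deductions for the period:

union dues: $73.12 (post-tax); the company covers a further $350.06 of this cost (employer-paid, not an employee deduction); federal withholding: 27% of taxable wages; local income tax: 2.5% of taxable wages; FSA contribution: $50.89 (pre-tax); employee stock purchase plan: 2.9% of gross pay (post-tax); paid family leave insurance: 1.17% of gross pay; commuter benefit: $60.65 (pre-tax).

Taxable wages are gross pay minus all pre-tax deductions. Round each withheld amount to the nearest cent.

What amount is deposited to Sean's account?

FSA contribution: $50.89
Commuter benefit: $60.65
Pre-tax total = $50.89 + $60.65 = $111.54
Taxable wages = $1,608.55 − $111.54 = $1,497.01
Local income tax: $1,497.01 × 0.025 = $37.43
Federal withholding: $1,497.01 × 0.27 = $404.19
Paid family leave insurance: $1,608.55 × 0.0117 = $18.82
Union dues: $73.12
Employee stock purchase plan: $1,608.55 × 0.029 = $46.65
(Employer's $350.06 toward union dues is not withheld from the employee.)
Total deductions = $50.89 + $60.65 + $37.43 + $404.19 + $18.82 + $73.12 + $46.65 = $691.75
Net pay = $1,608.55 − $691.75 = $916.80

$916.80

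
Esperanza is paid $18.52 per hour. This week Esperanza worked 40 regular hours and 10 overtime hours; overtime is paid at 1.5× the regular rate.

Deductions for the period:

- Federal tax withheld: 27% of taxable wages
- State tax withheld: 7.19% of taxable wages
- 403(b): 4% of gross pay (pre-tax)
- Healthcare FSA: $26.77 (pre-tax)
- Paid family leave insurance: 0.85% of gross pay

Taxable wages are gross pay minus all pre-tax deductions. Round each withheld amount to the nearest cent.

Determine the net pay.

Regular pay: 40 × $18.52 = $740.80
Overtime pay: 10 × $18.52 × 1.5 = $277.80
Gross pay = $740.80 + $277.80 = $1,018.60
Healthcare FSA: $26.77
403(b): $1,018.60 × 0.04 = $40.74
Pre-tax total = $26.77 + $40.74 = $67.51
Taxable wages = $1,018.60 − $67.51 = $951.09
Federal tax withheld: $951.09 × 0.27 = $256.79
State tax withheld: $951.09 × 0.0719 = $68.38
Paid family leave insurance: $1,018.60 × 0.0085 = $8.66
Total deductions = $26.77 + $40.74 + $256.79 + $68.38 + $8.66 = $401.34
Net pay = $1,018.60 − $401.34 = $617.26

$617.26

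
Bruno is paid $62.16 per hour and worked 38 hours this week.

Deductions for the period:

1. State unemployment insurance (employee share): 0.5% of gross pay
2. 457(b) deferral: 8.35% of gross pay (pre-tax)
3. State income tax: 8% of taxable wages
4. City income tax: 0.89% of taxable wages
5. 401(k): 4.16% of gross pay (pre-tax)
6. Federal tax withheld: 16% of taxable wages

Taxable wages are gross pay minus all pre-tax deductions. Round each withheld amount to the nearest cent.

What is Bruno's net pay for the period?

$1,540.41

Gross pay: 38 × $62.16 = $2,362.08
457(b) deferral: $2,362.08 × 0.0835 = $197.23
401(k): $2,362.08 × 0.0416 = $98.26
Pre-tax total = $197.23 + $98.26 = $295.49
Taxable wages = $2,362.08 − $295.49 = $2,066.59
State income tax: $2,066.59 × 0.08 = $165.33
Federal tax withheld: $2,066.59 × 0.16 = $330.65
City income tax: $2,066.59 × 0.0089 = $18.39
State unemployment insurance (employee share): $2,362.08 × 0.005 = $11.81
Total deductions = $197.23 + $98.26 + $165.33 + $330.65 + $18.39 + $11.81 = $821.67
Net pay = $2,362.08 − $821.67 = $1,540.41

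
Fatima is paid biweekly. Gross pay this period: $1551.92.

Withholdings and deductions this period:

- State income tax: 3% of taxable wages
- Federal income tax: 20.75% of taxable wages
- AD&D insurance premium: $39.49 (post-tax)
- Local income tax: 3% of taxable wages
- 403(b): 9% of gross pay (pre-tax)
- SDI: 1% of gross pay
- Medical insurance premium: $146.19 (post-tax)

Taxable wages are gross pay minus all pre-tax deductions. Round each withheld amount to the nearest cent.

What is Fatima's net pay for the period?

$833.27

403(b): $1551.92 × 0.09 = $139.67
Taxable wages = $1551.92 − $139.67 = $1412.25
State income tax: $1412.25 × 0.03 = $42.37
Federal income tax: $1412.25 × 0.2075 = $293.04
Local income tax: $1412.25 × 0.03 = $42.37
SDI: $1551.92 × 0.01 = $15.52
Medical insurance premium: $146.19
AD&D insurance premium: $39.49
Total deductions = $139.67 + $42.37 + $293.04 + $42.37 + $15.52 + $146.19 + $39.49 = $718.65
Net pay = $1551.92 − $718.65 = $833.27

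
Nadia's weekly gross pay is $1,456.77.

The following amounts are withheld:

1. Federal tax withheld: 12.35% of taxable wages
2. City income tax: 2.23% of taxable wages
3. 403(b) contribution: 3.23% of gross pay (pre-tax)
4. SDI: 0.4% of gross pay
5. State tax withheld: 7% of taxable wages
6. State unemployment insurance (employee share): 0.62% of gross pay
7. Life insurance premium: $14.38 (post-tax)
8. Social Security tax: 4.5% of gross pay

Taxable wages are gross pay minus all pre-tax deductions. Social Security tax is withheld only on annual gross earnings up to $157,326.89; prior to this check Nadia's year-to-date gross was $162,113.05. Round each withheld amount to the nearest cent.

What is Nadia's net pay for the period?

$1,076.26

403(b) contribution: $1,456.77 × 0.0323 = $47.05
Taxable wages = $1,456.77 − $47.05 = $1,409.72
City income tax: $1,409.72 × 0.0223 = $31.44
State tax withheld: $1,409.72 × 0.07 = $98.68
Federal tax withheld: $1,409.72 × 0.1235 = $174.10
SDI: $1,456.77 × 0.004 = $5.83
State unemployment insurance (employee share): $1,456.77 × 0.0062 = $9.03
Social Security tax: annual cap $157,326.89 already reached (YTD $162,113.05), so $0.00
Life insurance premium: $14.38
Total deductions = $47.05 + $31.44 + $98.68 + $174.10 + $5.83 + $9.03 + $0.00 + $14.38 = $380.51
Net pay = $1,456.77 − $380.51 = $1,076.26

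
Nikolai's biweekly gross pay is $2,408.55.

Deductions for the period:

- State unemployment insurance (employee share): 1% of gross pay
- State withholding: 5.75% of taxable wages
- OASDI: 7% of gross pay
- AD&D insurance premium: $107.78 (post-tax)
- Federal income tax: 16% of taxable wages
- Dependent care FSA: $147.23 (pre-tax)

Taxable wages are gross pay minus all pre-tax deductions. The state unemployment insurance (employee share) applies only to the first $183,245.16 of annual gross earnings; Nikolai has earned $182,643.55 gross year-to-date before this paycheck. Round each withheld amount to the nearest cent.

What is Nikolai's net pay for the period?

$1,487.08

Dependent care FSA: $147.23
Taxable wages = $2,408.55 − $147.23 = $2,261.32
State withholding: $2,261.32 × 0.0575 = $130.03
Federal income tax: $2,261.32 × 0.16 = $361.81
State unemployment insurance (employee share): only $183,245.16 − $182,643.55 = $601.61 of this check is subject → $601.61 × 0.01 = $6.02
OASDI: $2,408.55 × 0.07 = $168.60
AD&D insurance premium: $107.78
Total deductions = $147.23 + $130.03 + $361.81 + $6.02 + $168.60 + $107.78 = $921.47
Net pay = $2,408.55 − $921.47 = $1,487.08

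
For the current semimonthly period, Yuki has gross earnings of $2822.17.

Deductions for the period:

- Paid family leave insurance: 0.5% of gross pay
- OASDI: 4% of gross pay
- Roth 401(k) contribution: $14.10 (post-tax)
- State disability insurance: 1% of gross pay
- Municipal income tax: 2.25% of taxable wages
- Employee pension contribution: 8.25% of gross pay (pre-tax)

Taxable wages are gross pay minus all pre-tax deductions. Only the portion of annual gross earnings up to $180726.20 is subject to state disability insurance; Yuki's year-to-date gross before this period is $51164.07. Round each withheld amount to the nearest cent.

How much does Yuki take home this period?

$2361.76

Employee pension contribution: $2822.17 × 0.0825 = $232.83
Taxable wages = $2822.17 − $232.83 = $2589.34
Municipal income tax: $2589.34 × 0.0225 = $58.26
Paid family leave insurance: $2822.17 × 0.005 = $14.11
State disability insurance: cap not yet reached, full $2822.17 is subject → $2822.17 × 0.01 = $28.22
OASDI: $2822.17 × 0.04 = $112.89
Roth 401(k) contribution: $14.10
Total deductions = $232.83 + $58.26 + $14.11 + $28.22 + $112.89 + $14.10 = $460.41
Net pay = $2822.17 − $460.41 = $2361.76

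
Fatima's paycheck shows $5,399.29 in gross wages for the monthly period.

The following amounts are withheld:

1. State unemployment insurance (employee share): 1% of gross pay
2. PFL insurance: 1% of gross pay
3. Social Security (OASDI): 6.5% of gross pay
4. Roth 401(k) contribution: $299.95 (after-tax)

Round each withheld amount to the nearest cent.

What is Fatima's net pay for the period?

Social Security (OASDI): $5,399.29 × 0.065 = $350.95
PFL insurance: $5,399.29 × 0.01 = $53.99
State unemployment insurance (employee share): $5,399.29 × 0.01 = $53.99
Roth 401(k) contribution: $299.95
Total deductions = $350.95 + $53.99 + $53.99 + $299.95 = $758.88
Net pay = $5,399.29 − $758.88 = $4,640.41

$4,640.41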